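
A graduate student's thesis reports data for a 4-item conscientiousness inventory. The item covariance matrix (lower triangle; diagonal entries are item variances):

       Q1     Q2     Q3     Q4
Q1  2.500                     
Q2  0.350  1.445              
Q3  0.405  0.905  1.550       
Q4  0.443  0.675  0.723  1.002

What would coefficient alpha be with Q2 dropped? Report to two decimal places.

Remaining items: Q1, Q3, Q4 (k = 3).
sum of item variances = 2.500 + 1.550 + 1.002 = 5.052
σ²_T = 5.052 + 2 × 1.571 = 8.194
α (item deleted) = (3/2)·(1 − 5.052/8.194) = 0.58

coefficient alpha = 0.58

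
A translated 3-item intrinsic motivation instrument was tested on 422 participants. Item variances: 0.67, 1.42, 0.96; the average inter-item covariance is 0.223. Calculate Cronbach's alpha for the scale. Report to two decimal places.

α = 0.46

ΣVar(i) = 0.67 + 1.42 + 0.96 = 3.05
Sum of the 3 distinct covariances = 3 × 0.223 = 0.669
σ²_T = ΣVar(i) + 2·Σcov = 3.05 + 2 × 0.669 = 4.388
α = (3/2)·(1 − 3.05/4.388) = 0.46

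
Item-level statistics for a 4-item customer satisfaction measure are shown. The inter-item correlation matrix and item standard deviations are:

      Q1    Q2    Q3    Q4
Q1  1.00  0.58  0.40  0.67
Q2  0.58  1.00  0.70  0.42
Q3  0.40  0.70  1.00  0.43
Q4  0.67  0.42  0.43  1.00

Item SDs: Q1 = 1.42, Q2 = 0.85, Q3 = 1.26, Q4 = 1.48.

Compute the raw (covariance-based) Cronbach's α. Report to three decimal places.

Σσ²ᵢ = 1.42² + 0.85² + 1.26² + 1.48² = 6.5169
Covariances σ_ij = r_ij · s_i · s_j:
  σ(Q1,Q2) = 0.58 × 1.42 × 0.85 = 0.7001
  σ(Q1,Q3) = 0.40 × 1.42 × 1.26 = 0.7157
  σ(Q1,Q4) = 0.67 × 1.42 × 1.48 = 1.4081
  σ(Q2,Q3) = 0.70 × 0.85 × 1.26 = 0.7497
  σ(Q2,Q4) = 0.42 × 0.85 × 1.48 = 0.5284
  σ(Q3,Q4) = 0.43 × 1.26 × 1.48 = 0.8019
σ²_T = Σσ²ᵢ + 2·Σσ_ij = 6.5169 + 2 × 4.9039 = 16.3247
α = (4/3)·(1 − 6.5169/16.3247) = 0.801

Cronbach's α = 0.801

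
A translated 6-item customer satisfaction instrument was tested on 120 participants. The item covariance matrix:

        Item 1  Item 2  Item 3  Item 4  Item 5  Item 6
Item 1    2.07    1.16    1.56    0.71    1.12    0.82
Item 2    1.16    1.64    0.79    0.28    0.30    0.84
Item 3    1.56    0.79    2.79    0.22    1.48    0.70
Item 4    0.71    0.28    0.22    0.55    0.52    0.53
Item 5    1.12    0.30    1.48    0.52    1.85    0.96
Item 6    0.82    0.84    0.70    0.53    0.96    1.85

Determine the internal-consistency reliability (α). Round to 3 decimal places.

α = 0.829

sum of item variances = 2.07 + 1.64 + 2.79 + 0.55 + 1.85 + 1.85 = 10.75
Sum of off-diagonal covariances = 11.99
total variance = 10.75 + 2 × 11.99 = 34.73
α = (k/(k−1))·(1 − sum of item variances/total variance) = (6/5)·(1 − 10.75/34.73) = 0.829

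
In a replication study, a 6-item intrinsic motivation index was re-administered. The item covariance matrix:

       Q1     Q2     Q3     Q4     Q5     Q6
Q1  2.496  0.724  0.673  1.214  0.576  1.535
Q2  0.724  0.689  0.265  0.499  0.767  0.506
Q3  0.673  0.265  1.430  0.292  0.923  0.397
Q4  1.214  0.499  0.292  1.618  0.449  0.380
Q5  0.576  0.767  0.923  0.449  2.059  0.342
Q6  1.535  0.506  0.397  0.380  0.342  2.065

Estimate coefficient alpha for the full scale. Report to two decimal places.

coefficient alpha = 0.78

sum of item variances = 2.496 + 0.689 + 1.430 + 1.618 + 2.059 + 2.065 = 10.357
Sum of the distinct covariances = 9.542
σ²_T = 10.357 + 2 × 9.542 = 29.441
α = (k/(k−1))·(1 − sum of item variances/σ²_T) = (6/5)·(1 − 10.357/29.441) = 0.78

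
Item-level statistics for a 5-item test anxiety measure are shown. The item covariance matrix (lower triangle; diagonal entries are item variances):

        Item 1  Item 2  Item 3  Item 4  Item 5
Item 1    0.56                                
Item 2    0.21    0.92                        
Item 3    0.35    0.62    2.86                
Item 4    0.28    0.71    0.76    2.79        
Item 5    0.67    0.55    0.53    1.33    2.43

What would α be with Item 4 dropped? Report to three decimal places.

Remaining items: Item 1, Item 2, Item 3, Item 5 (k = 4).
Σσᵢ² = 0.56 + 0.92 + 2.86 + 2.43 = 6.77
σ²_total = 6.77 + 2 × 2.93 = 12.63
α (item deleted) = (4/3)·(1 − 6.77/12.63) = 0.619

α = 0.619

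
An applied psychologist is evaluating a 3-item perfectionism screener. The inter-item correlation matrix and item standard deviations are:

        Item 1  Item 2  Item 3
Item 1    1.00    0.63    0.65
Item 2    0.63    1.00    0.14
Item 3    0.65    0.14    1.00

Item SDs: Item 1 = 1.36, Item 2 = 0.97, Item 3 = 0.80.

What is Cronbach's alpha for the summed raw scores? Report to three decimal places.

Σσ²ᵢ = 1.36² + 0.97² + 0.80² = 3.4305
Covariances σ_ij = r_ij · s_i · s_j:
  σ(Item 1,Item 2) = 0.63 × 1.36 × 0.97 = 0.8311
  σ(Item 1,Item 3) = 0.65 × 1.36 × 0.80 = 0.7072
  σ(Item 2,Item 3) = 0.14 × 0.97 × 0.80 = 0.1086
σ²_T = Σσ²ᵢ + 2·Σσ_ij = 3.4305 + 2 × 1.6469 = 6.7243
α = (3/2)·(1 − 3.4305/6.7243) = 0.735

α = 0.735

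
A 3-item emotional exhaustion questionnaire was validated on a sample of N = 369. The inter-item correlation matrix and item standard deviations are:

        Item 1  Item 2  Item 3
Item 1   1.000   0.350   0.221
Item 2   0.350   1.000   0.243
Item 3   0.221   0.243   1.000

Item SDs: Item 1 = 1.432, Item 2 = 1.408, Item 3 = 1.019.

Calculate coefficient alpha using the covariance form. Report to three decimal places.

α = 0.528

Σσ²ᵢ = 1.432² + 1.408² + 1.019² = 5.0714
Covariances σ_ij = r_ij · s_i · s_j:
  σ(Item 1,Item 2) = 0.350 × 1.432 × 1.408 = 0.7057
  σ(Item 1,Item 3) = 0.221 × 1.432 × 1.019 = 0.3225
  σ(Item 2,Item 3) = 0.243 × 1.408 × 1.019 = 0.3486
σ²_T = Σσ²ᵢ + 2·Σσ_ij = 5.0714 + 2 × 1.3768 = 7.8250
α = (3/2)·(1 − 5.0714/7.8250) = 0.528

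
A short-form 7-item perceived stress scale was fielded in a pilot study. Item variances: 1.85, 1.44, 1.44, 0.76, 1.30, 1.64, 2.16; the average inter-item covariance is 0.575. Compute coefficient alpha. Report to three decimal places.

coefficient alpha = 0.811

sum of item variances = 1.85 + 1.44 + 1.44 + 0.76 + 1.30 + 1.64 + 2.16 = 10.59
Sum of the 21 distinct covariances = 21 × 0.575 = 12.075
Var(T) = sum of item variances + 2·Σcov = 10.59 + 2 × 12.075 = 34.740
α = (7/6)·(1 − 10.59/34.740) = 0.811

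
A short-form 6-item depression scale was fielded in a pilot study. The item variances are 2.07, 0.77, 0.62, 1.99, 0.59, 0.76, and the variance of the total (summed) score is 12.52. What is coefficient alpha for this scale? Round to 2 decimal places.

coefficient alpha = 0.55

Σσ²ᵢ = 2.07 + 0.77 + 0.62 + 1.99 + 0.59 + 0.76 = 6.80
α = (k/(k−1))·(1 − Σσ²ᵢ/σ²_total) = (6/5)·(1 − 6.80/12.52) = 0.55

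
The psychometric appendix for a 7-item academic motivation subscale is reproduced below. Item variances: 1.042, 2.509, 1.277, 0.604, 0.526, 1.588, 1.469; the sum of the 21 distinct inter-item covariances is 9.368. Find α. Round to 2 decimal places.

α = 0.79

sum of item variances = 1.042 + 2.509 + 1.277 + 0.604 + 0.526 + 1.588 + 1.469 = 9.015
Sum of distinct covariances = 9.368
σ²_total = sum of item variances + 2·Σcov = 9.015 + 2 × 9.368 = 27.751
α = (7/6)·(1 − 9.015/27.751) = 0.79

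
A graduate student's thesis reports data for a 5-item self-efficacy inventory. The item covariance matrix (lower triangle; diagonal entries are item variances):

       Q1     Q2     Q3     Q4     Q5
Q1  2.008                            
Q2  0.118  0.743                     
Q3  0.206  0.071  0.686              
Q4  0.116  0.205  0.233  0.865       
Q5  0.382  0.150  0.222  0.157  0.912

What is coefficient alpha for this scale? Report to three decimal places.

Σσ²ᵢ = 2.008 + 0.743 + 0.686 + 0.865 + 0.912 = 5.214
Sum of off-diagonal covariances = 1.860
total variance = 5.214 + 2 × 1.860 = 8.934
α = (k/(k−1))·(1 − Σσ²ᵢ/total variance) = (5/4)·(1 − 5.214/8.934) = 0.520

coefficient alpha = 0.520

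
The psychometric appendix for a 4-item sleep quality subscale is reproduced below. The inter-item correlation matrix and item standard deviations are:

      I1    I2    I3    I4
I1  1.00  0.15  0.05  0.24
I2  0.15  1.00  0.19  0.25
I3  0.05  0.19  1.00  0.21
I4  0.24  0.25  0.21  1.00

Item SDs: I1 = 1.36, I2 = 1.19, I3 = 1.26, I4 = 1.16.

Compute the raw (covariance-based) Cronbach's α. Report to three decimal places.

Σσ²ᵢ = 1.36² + 1.19² + 1.26² + 1.16² = 6.1989
Covariances σ_ij = r_ij · s_i · s_j:
  σ(I1,I2) = 0.15 × 1.36 × 1.19 = 0.2428
  σ(I1,I3) = 0.05 × 1.36 × 1.26 = 0.0857
  σ(I1,I4) = 0.24 × 1.36 × 1.16 = 0.3786
  σ(I2,I3) = 0.19 × 1.19 × 1.26 = 0.2849
  σ(I2,I4) = 0.25 × 1.19 × 1.16 = 0.3451
  σ(I3,I4) = 0.21 × 1.26 × 1.16 = 0.3069
σ²_T = Σσ²ᵢ + 2·Σσ_ij = 6.1989 + 2 × 1.6440 = 9.4869
α = (4/3)·(1 − 6.1989/9.4869) = 0.462

α = 0.462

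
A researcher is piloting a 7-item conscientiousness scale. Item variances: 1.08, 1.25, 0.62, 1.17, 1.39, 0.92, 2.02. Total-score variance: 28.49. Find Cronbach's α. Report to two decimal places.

α = 0.82

sum of item variances = 1.08 + 1.25 + 0.62 + 1.17 + 1.39 + 0.92 + 2.02 = 8.45
α = (k/(k−1))·(1 − sum of item variances/total variance) = (7/6)·(1 − 8.45/28.49) = 0.82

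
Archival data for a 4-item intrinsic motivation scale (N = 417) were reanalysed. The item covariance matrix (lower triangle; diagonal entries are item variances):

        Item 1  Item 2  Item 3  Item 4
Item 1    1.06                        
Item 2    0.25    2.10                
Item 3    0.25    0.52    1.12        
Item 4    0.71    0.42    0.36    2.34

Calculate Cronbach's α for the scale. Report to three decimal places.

ΣVar(i) = 1.06 + 2.10 + 1.12 + 2.34 = 6.62
Σ_{i<j} σ_ij = 2.51
Var(T) = 6.62 + 2 × 2.51 = 11.64
α = (k/(k−1))·(1 − ΣVar(i)/Var(T)) = (4/3)·(1 − 6.62/11.64) = 0.575

α = 0.575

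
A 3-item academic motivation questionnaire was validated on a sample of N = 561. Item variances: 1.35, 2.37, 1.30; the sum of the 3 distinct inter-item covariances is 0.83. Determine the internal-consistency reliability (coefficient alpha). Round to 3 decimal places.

ΣVar(i) = 1.35 + 2.37 + 1.30 = 5.02
Sum of distinct covariances = 0.83
Var(T) = ΣVar(i) + 2·Σcov = 5.02 + 2 × 0.83 = 6.68
α = (3/2)·(1 − 5.02/6.68) = 0.373

coefficient alpha = 0.373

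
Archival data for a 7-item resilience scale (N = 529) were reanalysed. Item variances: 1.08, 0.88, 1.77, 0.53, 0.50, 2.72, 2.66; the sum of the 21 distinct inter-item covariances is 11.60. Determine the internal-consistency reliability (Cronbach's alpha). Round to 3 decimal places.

Cronbach's alpha = 0.812

sum of item variances = 1.08 + 0.88 + 1.77 + 0.53 + 0.50 + 2.72 + 2.66 = 10.14
Sum of distinct covariances = 11.60
σ²_total = sum of item variances + 2·Σcov = 10.14 + 2 × 11.60 = 33.34
α = (7/6)·(1 − 10.14/33.34) = 0.812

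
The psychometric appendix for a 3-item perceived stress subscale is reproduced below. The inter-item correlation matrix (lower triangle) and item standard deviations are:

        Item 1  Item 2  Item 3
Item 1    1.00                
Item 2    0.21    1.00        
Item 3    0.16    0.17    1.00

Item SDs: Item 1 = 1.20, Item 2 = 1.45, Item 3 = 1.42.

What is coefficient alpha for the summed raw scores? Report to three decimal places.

Σσ²ᵢ = 1.20² + 1.45² + 1.42² = 5.5589
Covariances σ_ij = r_ij · s_i · s_j:
  σ(Item 1,Item 2) = 0.21 × 1.20 × 1.45 = 0.3654
  σ(Item 1,Item 3) = 0.16 × 1.20 × 1.42 = 0.2726
  σ(Item 2,Item 3) = 0.17 × 1.45 × 1.42 = 0.3500
σ²_T = Σσ²ᵢ + 2·Σσ_ij = 5.5589 + 2 × 0.9880 = 7.5349
α = (3/2)·(1 − 5.5589/7.5349) = 0.393

coefficient alpha = 0.393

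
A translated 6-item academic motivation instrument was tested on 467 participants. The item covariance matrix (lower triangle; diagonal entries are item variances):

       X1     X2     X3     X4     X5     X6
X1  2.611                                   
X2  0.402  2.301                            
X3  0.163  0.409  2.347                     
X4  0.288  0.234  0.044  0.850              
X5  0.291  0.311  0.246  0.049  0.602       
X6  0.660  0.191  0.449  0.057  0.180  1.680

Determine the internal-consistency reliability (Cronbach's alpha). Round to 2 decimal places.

sum of item variances = 2.611 + 2.301 + 2.347 + 0.850 + 0.602 + 1.680 = 10.391
Sum of the distinct covariances = 3.974
σ²_total = 10.391 + 2 × 3.974 = 18.339
α = (k/(k−1))·(1 − sum of item variances/σ²_total) = (6/5)·(1 − 10.391/18.339) = 0.52

Cronbach's alpha = 0.52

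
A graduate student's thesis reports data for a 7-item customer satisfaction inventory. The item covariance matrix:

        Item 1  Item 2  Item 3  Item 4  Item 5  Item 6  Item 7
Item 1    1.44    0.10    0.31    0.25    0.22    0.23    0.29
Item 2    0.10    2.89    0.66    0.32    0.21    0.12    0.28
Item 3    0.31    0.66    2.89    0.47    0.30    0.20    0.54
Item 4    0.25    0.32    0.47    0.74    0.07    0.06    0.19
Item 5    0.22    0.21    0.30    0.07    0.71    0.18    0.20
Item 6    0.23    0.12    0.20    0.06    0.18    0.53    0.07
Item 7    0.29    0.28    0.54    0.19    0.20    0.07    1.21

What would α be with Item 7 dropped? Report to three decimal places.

α = 0.535

Remaining items: Item 1, Item 2, Item 3, Item 4, Item 5, Item 6 (k = 6).
sum of item variances = 1.44 + 2.89 + 2.89 + 0.74 + 0.71 + 0.53 = 9.20
Var(T) = 9.20 + 2 × 3.70 = 16.60
α (item deleted) = (6/5)·(1 − 9.20/16.60) = 0.535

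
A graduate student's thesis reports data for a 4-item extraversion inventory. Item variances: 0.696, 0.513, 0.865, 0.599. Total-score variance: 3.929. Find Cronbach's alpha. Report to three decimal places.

Σσᵢ² = 0.696 + 0.513 + 0.865 + 0.599 = 2.673
α = (k/(k−1))·(1 − Σσᵢ²/σ²_T) = (4/3)·(1 − 2.673/3.929) = 0.426

α = 0.426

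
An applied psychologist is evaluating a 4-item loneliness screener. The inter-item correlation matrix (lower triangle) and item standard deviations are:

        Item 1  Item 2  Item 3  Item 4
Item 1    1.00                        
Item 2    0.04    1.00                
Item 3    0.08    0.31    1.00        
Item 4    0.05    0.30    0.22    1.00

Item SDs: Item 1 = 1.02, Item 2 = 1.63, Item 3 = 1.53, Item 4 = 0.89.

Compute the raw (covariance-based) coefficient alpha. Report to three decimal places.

coefficient alpha = 0.451

Σσ²ᵢ = 1.02² + 1.63² + 1.53² + 0.89² = 6.8303
Covariances σ_ij = r_ij · s_i · s_j:
  σ(Item 1,Item 2) = 0.04 × 1.02 × 1.63 = 0.0665
  σ(Item 1,Item 3) = 0.08 × 1.02 × 1.53 = 0.1248
  σ(Item 1,Item 4) = 0.05 × 1.02 × 0.89 = 0.0454
  σ(Item 2,Item 3) = 0.31 × 1.63 × 1.53 = 0.7731
  σ(Item 2,Item 4) = 0.30 × 1.63 × 0.89 = 0.4352
  σ(Item 3,Item 4) = 0.22 × 1.53 × 0.89 = 0.2996
σ²_T = Σσ²ᵢ + 2·Σσ_ij = 6.8303 + 2 × 1.7446 = 10.3195
α = (4/3)·(1 − 6.8303/10.3195) = 0.451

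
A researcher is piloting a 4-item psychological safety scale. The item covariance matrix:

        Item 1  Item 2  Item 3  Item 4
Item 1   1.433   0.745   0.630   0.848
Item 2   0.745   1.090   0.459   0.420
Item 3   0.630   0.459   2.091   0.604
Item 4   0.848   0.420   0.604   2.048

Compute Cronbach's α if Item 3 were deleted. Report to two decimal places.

α = 0.70

Remaining items: Item 1, Item 2, Item 4 (k = 3).
sum of item variances = 1.433 + 1.090 + 2.048 = 4.571
total variance = 4.571 + 2 × 2.013 = 8.597
α (item deleted) = (3/2)·(1 − 4.571/8.597) = 0.70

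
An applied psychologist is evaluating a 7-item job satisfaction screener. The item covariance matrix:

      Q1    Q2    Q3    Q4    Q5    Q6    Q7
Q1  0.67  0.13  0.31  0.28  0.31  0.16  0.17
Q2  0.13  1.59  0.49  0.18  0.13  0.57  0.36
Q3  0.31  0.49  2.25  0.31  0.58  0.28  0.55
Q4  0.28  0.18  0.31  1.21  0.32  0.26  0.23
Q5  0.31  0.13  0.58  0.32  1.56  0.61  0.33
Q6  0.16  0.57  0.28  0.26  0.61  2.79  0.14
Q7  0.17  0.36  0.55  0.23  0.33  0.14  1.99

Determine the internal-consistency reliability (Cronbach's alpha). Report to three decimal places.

ΣVar(i) = 0.67 + 1.59 + 2.25 + 1.21 + 1.56 + 2.79 + 1.99 = 12.06
Sum of off-diagonal covariances = 6.70
σ²_T = 12.06 + 2 × 6.70 = 25.46
α = (k/(k−1))·(1 − ΣVar(i)/σ²_T) = (7/6)·(1 − 12.06/25.46) = 0.614

Cronbach's alpha = 0.614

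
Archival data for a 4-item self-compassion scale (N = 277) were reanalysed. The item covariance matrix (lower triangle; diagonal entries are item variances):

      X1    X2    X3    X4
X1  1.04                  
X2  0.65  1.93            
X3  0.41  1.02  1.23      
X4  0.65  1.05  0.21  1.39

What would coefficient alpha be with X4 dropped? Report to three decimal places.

Remaining items: X1, X2, X3 (k = 3).
sum of item variances = 1.04 + 1.93 + 1.23 = 4.20
σ²_total = 4.20 + 2 × 2.08 = 8.36
α (item deleted) = (3/2)·(1 − 4.20/8.36) = 0.746

α = 0.746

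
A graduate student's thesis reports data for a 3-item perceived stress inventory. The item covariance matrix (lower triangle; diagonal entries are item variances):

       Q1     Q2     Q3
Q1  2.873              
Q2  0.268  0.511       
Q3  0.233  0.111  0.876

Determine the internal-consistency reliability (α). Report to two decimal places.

α = 0.33

ΣVar(i) = 2.873 + 0.511 + 0.876 = 4.260
Sum of off-diagonal covariances = 0.612
σ²_total = 4.260 + 2 × 0.612 = 5.484
α = (k/(k−1))·(1 − ΣVar(i)/σ²_total) = (3/2)·(1 − 4.260/5.484) = 0.33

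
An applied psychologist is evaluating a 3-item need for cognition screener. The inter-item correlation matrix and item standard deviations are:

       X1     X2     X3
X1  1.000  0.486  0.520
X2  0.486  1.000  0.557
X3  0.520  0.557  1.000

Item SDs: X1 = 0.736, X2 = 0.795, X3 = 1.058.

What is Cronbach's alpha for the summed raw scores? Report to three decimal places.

α = 0.754

Σσ²ᵢ = 0.736² + 0.795² + 1.058² = 2.2931
Covariances σ_ij = r_ij · s_i · s_j:
  σ(X1,X2) = 0.486 × 0.736 × 0.795 = 0.2844
  σ(X1,X3) = 0.520 × 0.736 × 1.058 = 0.4049
  σ(X2,X3) = 0.557 × 0.795 × 1.058 = 0.4685
σ²_T = Σσ²ᵢ + 2·Σσ_ij = 2.2931 + 2 × 1.1578 = 4.6087
α = (3/2)·(1 − 2.2931/4.6087) = 0.754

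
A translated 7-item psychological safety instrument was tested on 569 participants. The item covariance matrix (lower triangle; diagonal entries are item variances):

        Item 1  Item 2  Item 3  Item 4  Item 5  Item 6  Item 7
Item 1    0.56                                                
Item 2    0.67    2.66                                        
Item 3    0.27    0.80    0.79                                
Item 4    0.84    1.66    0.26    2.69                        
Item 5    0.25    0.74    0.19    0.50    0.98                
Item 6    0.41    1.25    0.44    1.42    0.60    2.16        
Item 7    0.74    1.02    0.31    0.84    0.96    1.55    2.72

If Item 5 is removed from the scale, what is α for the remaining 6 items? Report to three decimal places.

Remaining items: Item 1, Item 2, Item 3, Item 4, Item 6, Item 7 (k = 6).
ΣVar(i) = 0.56 + 2.66 + 0.79 + 2.69 + 2.16 + 2.72 = 11.58
σ²_total = 11.58 + 2 × 12.48 = 36.54
α (item deleted) = (6/5)·(1 − 11.58/36.54) = 0.820

α = 0.820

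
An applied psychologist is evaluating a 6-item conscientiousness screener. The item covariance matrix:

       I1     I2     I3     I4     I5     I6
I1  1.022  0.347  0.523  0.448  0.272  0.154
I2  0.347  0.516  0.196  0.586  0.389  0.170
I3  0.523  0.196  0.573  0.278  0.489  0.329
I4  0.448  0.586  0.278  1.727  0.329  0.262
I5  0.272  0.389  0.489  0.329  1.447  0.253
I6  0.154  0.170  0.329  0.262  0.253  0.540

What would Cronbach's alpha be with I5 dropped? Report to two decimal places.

Remaining items: I1, I2, I3, I4, I6 (k = 5).
ΣVar(i) = 1.022 + 0.516 + 0.573 + 1.727 + 0.540 = 4.378
σ²_T = 4.378 + 2 × 3.293 = 10.964
α (item deleted) = (5/4)·(1 − 4.378/10.964) = 0.75

Cronbach's alpha = 0.75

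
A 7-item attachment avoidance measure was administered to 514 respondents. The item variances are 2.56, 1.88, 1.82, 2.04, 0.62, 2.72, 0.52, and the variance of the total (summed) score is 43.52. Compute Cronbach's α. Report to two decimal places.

α = 0.84

ΣVar(i) = 2.56 + 1.88 + 1.82 + 2.04 + 0.62 + 2.72 + 0.52 = 12.16
α = (k/(k−1))·(1 − ΣVar(i)/σ²_total) = (7/6)·(1 − 12.16/43.52) = 0.84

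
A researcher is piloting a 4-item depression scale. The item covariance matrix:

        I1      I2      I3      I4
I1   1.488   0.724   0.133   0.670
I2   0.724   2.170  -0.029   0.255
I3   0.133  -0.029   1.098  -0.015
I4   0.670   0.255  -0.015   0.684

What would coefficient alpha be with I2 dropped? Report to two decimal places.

coefficient alpha = 0.49

Remaining items: I1, I3, I4 (k = 3).
sum of item variances = 1.488 + 1.098 + 0.684 = 3.270
σ²_T = 3.270 + 2 × 0.788 = 4.846
α (item deleted) = (3/2)·(1 − 3.270/4.846) = 0.49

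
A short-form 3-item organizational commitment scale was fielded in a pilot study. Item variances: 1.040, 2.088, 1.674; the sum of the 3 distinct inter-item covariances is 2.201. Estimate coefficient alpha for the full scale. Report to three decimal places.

coefficient alpha = 0.717

sum of item variances = 1.040 + 2.088 + 1.674 = 4.802
Sum of distinct covariances = 2.201
Var(T) = sum of item variances + 2·Σcov = 4.802 + 2 × 2.201 = 9.204
α = (3/2)·(1 − 4.802/9.204) = 0.717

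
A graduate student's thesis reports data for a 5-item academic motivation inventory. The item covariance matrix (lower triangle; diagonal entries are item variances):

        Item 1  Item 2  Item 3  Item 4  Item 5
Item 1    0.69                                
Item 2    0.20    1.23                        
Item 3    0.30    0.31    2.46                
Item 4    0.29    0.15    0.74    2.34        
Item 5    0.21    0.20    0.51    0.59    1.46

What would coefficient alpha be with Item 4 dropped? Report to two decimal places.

Remaining items: Item 1, Item 2, Item 3, Item 5 (k = 4).
Σσᵢ² = 0.69 + 1.23 + 2.46 + 1.46 = 5.84
σ²_T = 5.84 + 2 × 1.73 = 9.30
α (item deleted) = (4/3)·(1 − 5.84/9.30) = 0.50

coefficient alpha = 0.50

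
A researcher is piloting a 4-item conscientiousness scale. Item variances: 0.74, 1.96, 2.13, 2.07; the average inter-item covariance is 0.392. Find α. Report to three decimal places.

sum of item variances = 0.74 + 1.96 + 2.13 + 2.07 = 6.90
Sum of the 6 distinct covariances = 6 × 0.392 = 2.352
Var(T) = sum of item variances + 2·Σcov = 6.90 + 2 × 2.352 = 11.604
α = (4/3)·(1 − 6.90/11.604) = 0.541

α = 0.541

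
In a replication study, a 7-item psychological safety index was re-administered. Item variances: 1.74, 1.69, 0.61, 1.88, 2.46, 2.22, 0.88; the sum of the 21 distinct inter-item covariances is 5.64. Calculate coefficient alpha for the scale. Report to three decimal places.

α = 0.578

Σσ²ᵢ = 1.74 + 1.69 + 0.61 + 1.88 + 2.46 + 2.22 + 0.88 = 11.48
Sum of distinct covariances = 5.64
Var(T) = Σσ²ᵢ + 2·Σcov = 11.48 + 2 × 5.64 = 22.76
α = (7/6)·(1 − 11.48/22.76) = 0.578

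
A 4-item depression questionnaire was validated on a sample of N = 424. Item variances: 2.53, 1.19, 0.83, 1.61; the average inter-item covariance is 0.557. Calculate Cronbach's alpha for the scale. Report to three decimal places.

Σσᵢ² = 2.53 + 1.19 + 0.83 + 1.61 = 6.16
Sum of the 6 distinct covariances = 6 × 0.557 = 3.342
Var(T) = Σσᵢ² + 2·Σcov = 6.16 + 2 × 3.342 = 12.844
α = (4/3)·(1 − 6.16/12.844) = 0.694

Cronbach's alpha = 0.694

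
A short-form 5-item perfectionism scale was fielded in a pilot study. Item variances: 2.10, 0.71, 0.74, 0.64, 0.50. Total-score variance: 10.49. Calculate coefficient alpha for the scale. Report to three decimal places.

sum of item variances = 2.10 + 0.71 + 0.74 + 0.64 + 0.50 = 4.69
α = (k/(k−1))·(1 − sum of item variances/total variance) = (5/4)·(1 − 4.69/10.49) = 0.691

coefficient alpha = 0.691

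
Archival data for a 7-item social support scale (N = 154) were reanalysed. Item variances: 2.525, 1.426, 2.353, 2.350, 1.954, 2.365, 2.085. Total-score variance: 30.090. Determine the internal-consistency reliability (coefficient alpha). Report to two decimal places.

ΣVar(i) = 2.525 + 1.426 + 2.353 + 2.350 + 1.954 + 2.365 + 2.085 = 15.058
α = (k/(k−1))·(1 − ΣVar(i)/total variance) = (7/6)·(1 − 15.058/30.090) = 0.58

α = 0.58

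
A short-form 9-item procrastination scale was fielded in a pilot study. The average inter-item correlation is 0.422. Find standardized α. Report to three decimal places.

standardized α = 0.868

Standardized α = k·r̄ / (1 + (k−1)·r̄) = 9 × 0.422 / (1 + 8 × 0.422)
  = 3.7980 / 4.3760 = 0.868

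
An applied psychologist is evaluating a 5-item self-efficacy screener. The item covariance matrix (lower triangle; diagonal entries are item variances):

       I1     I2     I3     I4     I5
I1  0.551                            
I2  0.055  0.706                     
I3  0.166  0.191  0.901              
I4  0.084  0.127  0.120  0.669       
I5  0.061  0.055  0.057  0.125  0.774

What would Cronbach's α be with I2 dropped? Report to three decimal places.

Remaining items: I1, I3, I4, I5 (k = 4).
Σσ²ᵢ = 0.551 + 0.901 + 0.669 + 0.774 = 2.895
total variance = 2.895 + 2 × 0.613 = 4.121
α (item deleted) = (4/3)·(1 − 2.895/4.121) = 0.397

Cronbach's α = 0.397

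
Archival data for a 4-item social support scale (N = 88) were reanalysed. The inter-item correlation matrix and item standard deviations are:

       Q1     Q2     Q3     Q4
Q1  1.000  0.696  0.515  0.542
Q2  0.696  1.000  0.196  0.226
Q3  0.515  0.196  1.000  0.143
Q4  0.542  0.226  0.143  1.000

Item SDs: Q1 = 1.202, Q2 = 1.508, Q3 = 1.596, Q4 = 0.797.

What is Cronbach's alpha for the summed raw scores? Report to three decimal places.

Σσ²ᵢ = 1.202² + 1.508² + 1.596² + 0.797² = 6.9013
Covariances σ_ij = r_ij · s_i · s_j:
  σ(Q1,Q2) = 0.696 × 1.202 × 1.508 = 1.2616
  σ(Q1,Q3) = 0.515 × 1.202 × 1.596 = 0.9880
  σ(Q1,Q4) = 0.542 × 1.202 × 0.797 = 0.5192
  σ(Q2,Q3) = 0.196 × 1.508 × 1.596 = 0.4717
  σ(Q2,Q4) = 0.226 × 1.508 × 0.797 = 0.2716
  σ(Q3,Q4) = 0.143 × 1.596 × 0.797 = 0.1819
σ²_T = Σσ²ᵢ + 2·Σσ_ij = 6.9013 + 2 × 3.6940 = 14.2893
α = (4/3)·(1 − 6.9013/14.2893) = 0.689

α = 0.689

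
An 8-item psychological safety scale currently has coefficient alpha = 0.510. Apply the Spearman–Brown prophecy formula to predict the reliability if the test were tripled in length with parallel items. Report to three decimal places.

Length factor m = 3
α' = m·α / (1 + (m−1)·α)
   = 3 × 0.510 / (1 + (3 − 1) × 0.510)
   = 1.5300 / 2.0200 = 0.757

predicted reliability = 0.757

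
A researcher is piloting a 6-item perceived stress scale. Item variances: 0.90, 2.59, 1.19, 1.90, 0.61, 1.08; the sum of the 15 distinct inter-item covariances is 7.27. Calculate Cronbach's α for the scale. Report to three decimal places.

Cronbach's α = 0.765

Σσᵢ² = 0.90 + 2.59 + 1.19 + 1.90 + 0.61 + 1.08 = 8.27
Sum of distinct covariances = 7.27
σ²_total = Σσᵢ² + 2·Σcov = 8.27 + 2 × 7.27 = 22.81
α = (6/5)·(1 − 8.27/22.81) = 0.765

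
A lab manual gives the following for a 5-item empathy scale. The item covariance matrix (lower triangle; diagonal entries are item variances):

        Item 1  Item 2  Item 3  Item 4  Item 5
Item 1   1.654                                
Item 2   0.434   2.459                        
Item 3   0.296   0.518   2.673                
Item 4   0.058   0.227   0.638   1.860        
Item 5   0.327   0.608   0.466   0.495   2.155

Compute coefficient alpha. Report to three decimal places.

ΣVar(i) = 1.654 + 2.459 + 2.673 + 1.860 + 2.155 = 10.801
Sum of off-diagonal covariances = 4.067
σ²_T = 10.801 + 2 × 4.067 = 18.935
α = (k/(k−1))·(1 − ΣVar(i)/σ²_T) = (5/4)·(1 − 10.801/18.935) = 0.537

α = 0.537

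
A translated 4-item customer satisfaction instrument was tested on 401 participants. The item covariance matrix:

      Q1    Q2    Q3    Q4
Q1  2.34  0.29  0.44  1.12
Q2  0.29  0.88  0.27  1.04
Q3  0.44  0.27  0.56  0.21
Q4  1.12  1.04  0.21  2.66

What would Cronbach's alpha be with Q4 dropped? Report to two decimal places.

Cronbach's alpha = 0.52

Remaining items: Q1, Q2, Q3 (k = 3).
Σσ²ᵢ = 2.34 + 0.88 + 0.56 = 3.78
total variance = 3.78 + 2 × 1.00 = 5.78
α (item deleted) = (3/2)·(1 − 3.78/5.78) = 0.52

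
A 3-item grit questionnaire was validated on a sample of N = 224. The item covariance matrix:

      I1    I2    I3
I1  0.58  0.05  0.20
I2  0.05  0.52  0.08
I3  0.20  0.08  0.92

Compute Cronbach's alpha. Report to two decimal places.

α = 0.37

sum of item variances = 0.58 + 0.52 + 0.92 = 2.02
Σ_{i<j} σ_ij = 0.33
Var(T) = 2.02 + 2 × 0.33 = 2.68
α = (k/(k−1))·(1 − sum of item variances/Var(T)) = (3/2)·(1 − 2.02/2.68) = 0.37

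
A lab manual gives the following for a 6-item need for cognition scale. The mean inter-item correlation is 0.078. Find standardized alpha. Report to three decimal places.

Standardized α = k·r̄ / (1 + (k−1)·r̄) = 6 × 0.078 / (1 + 5 × 0.078)
  = 0.4680 / 1.3900 = 0.337

standardized alpha = 0.337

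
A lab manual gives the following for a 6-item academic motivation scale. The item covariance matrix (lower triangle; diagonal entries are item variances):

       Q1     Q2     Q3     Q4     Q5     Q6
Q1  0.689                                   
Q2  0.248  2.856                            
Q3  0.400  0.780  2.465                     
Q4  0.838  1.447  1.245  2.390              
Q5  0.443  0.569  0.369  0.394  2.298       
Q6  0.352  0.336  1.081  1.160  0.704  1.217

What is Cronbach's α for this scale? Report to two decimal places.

α = 0.76

sum of item variances = 0.689 + 2.856 + 2.465 + 2.390 + 2.298 + 1.217 = 11.915
Σ_{i<j} σ_ij = 10.366
σ²_T = 11.915 + 2 × 10.366 = 32.647
α = (k/(k−1))·(1 − sum of item variances/σ²_T) = (6/5)·(1 − 11.915/32.647) = 0.76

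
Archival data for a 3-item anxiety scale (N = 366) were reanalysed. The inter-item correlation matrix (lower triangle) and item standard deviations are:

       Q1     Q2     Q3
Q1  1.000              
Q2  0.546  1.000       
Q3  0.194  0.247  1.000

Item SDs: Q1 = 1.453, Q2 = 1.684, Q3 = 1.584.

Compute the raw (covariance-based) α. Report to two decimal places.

α = 0.59

Σσ²ᵢ = 1.453² + 1.684² + 1.584² = 7.4561
Covariances σ_ij = r_ij · s_i · s_j:
  σ(Q1,Q2) = 0.546 × 1.453 × 1.684 = 1.3360
  σ(Q1,Q3) = 0.194 × 1.453 × 1.584 = 0.4465
  σ(Q2,Q3) = 0.247 × 1.684 × 1.584 = 0.6589
σ²_T = Σσ²ᵢ + 2·Σσ_ij = 7.4561 + 2 × 2.4414 = 12.3389
α = (3/2)·(1 − 7.4561/12.3389) = 0.59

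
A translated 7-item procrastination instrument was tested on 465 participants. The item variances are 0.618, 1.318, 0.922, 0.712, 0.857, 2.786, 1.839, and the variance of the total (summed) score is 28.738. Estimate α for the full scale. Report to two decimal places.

ΣVar(i) = 0.618 + 1.318 + 0.922 + 0.712 + 0.857 + 2.786 + 1.839 = 9.052
α = (k/(k−1))·(1 − ΣVar(i)/total variance) = (7/6)·(1 − 9.052/28.738) = 0.80

α = 0.80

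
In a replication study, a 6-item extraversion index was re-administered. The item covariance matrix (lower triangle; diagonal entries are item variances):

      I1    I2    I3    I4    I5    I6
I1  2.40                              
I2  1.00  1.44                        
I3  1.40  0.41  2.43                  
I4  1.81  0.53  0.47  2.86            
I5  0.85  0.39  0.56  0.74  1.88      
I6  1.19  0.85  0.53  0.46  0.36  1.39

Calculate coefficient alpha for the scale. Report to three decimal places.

α = 0.781

Σσᵢ² = 2.40 + 1.44 + 2.43 + 2.86 + 1.88 + 1.39 = 12.40
Σ_{i<j} σ_ij = 11.55
σ²_T = 12.40 + 2 × 11.55 = 35.50
α = (k/(k−1))·(1 − Σσᵢ²/σ²_T) = (6/5)·(1 − 12.40/35.50) = 0.781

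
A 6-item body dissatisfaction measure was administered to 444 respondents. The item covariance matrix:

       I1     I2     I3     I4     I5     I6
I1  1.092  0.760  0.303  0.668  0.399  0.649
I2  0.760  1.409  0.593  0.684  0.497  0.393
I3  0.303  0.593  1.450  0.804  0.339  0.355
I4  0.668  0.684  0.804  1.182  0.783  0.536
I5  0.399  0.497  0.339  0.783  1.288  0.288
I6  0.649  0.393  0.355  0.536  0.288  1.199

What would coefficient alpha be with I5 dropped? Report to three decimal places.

coefficient alpha = 0.806

Remaining items: I1, I2, I3, I4, I6 (k = 5).
sum of item variances = 1.092 + 1.409 + 1.450 + 1.182 + 1.199 = 6.332
σ²_total = 6.332 + 2 × 5.745 = 17.822
α (item deleted) = (5/4)·(1 − 6.332/17.822) = 0.806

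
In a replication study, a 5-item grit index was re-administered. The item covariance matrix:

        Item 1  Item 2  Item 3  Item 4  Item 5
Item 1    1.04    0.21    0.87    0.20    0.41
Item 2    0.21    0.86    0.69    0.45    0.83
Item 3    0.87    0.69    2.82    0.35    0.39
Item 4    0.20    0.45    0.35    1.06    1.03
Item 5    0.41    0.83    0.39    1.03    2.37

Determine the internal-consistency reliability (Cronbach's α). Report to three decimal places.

Cronbach's α = 0.714

Σσ²ᵢ = 1.04 + 0.86 + 2.82 + 1.06 + 2.37 = 8.15
Sum of the distinct covariances = 5.43
σ²_total = 8.15 + 2 × 5.43 = 19.01
α = (k/(k−1))·(1 − Σσ²ᵢ/σ²_total) = (5/4)·(1 − 8.15/19.01) = 0.714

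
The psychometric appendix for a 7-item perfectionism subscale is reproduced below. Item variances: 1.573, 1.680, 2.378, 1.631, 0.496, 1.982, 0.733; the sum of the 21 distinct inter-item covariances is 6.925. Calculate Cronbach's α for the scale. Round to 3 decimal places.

Σσᵢ² = 1.573 + 1.680 + 2.378 + 1.631 + 0.496 + 1.982 + 0.733 = 10.473
Sum of distinct covariances = 6.925
total variance = Σσᵢ² + 2·Σcov = 10.473 + 2 × 6.925 = 24.323
α = (7/6)·(1 − 10.473/24.323) = 0.664

α = 0.664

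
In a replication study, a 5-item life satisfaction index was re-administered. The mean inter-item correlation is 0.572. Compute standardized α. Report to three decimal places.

Standardized α = k·r̄ / (1 + (k−1)·r̄) = 5 × 0.572 / (1 + 4 × 0.572)
  = 2.8600 / 3.2880 = 0.870

α = 0.870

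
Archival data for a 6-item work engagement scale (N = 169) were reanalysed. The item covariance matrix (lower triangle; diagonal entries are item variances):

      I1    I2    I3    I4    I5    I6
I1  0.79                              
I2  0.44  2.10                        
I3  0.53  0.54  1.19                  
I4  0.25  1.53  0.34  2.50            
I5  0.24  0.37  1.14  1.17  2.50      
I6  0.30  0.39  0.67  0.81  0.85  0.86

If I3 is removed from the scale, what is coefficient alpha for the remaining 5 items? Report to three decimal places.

α = 0.740

Remaining items: I1, I2, I4, I5, I6 (k = 5).
Σσ²ᵢ = 0.79 + 2.10 + 2.50 + 2.50 + 0.86 = 8.75
total variance = 8.75 + 2 × 6.35 = 21.45
α (item deleted) = (5/4)·(1 − 8.75/21.45) = 0.740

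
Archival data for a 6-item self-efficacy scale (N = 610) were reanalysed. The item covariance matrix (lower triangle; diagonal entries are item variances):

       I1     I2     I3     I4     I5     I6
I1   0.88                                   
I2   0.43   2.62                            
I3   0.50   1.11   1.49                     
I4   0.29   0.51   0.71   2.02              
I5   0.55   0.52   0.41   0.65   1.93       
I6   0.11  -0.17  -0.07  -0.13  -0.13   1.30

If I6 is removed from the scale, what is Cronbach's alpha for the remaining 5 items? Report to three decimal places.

Remaining items: I1, I2, I3, I4, I5 (k = 5).
ΣVar(i) = 0.88 + 2.62 + 1.49 + 2.02 + 1.93 = 8.94
σ²_T = 8.94 + 2 × 5.68 = 20.30
α (item deleted) = (5/4)·(1 − 8.94/20.30) = 0.700

α = 0.700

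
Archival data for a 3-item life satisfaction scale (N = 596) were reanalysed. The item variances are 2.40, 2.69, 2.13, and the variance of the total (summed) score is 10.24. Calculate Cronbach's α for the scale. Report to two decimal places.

sum of item variances = 2.40 + 2.69 + 2.13 = 7.22
α = (k/(k−1))·(1 − sum of item variances/σ²_T) = (3/2)·(1 − 7.22/10.24) = 0.44

α = 0.44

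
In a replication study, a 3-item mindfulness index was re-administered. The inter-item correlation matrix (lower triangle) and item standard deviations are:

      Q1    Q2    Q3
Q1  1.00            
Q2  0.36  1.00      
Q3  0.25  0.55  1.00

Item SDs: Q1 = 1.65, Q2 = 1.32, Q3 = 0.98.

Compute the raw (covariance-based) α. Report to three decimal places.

Σσ²ᵢ = 1.65² + 1.32² + 0.98² = 5.4253
Covariances σ_ij = r_ij · s_i · s_j:
  σ(Q1,Q2) = 0.36 × 1.65 × 1.32 = 0.7841
  σ(Q1,Q3) = 0.25 × 1.65 × 0.98 = 0.4042
  σ(Q2,Q3) = 0.55 × 1.32 × 0.98 = 0.7115
σ²_T = Σσ²ᵢ + 2·Σσ_ij = 5.4253 + 2 × 1.8998 = 9.2249
α = (3/2)·(1 − 5.4253/9.2249) = 0.618

α = 0.618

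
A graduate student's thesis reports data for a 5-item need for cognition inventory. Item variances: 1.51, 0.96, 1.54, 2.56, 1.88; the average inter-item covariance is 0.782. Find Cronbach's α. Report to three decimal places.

Σσ²ᵢ = 1.51 + 0.96 + 1.54 + 2.56 + 1.88 = 8.45
Sum of the 10 distinct covariances = 10 × 0.782 = 7.820
σ²_total = Σσ²ᵢ + 2·Σcov = 8.45 + 2 × 7.820 = 24.090
α = (5/4)·(1 − 8.45/24.090) = 0.812

α = 0.812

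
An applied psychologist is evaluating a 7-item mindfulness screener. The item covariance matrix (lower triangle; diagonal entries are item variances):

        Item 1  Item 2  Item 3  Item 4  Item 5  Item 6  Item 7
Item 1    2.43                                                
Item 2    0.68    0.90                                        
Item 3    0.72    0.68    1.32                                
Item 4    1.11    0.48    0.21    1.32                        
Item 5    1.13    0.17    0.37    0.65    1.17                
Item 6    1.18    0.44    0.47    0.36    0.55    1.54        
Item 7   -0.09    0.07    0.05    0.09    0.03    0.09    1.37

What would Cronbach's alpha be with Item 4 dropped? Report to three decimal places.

Cronbach's alpha = 0.720

Remaining items: Item 1, Item 2, Item 3, Item 5, Item 6, Item 7 (k = 6).
ΣVar(i) = 2.43 + 0.90 + 1.32 + 1.17 + 1.54 + 1.37 = 8.73
total variance = 8.73 + 2 × 6.54 = 21.81
α (item deleted) = (6/5)·(1 − 8.73/21.81) = 0.720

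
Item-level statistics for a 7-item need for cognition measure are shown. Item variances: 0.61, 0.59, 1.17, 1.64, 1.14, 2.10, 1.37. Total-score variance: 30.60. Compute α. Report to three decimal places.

Σσ²ᵢ = 0.61 + 0.59 + 1.17 + 1.64 + 1.14 + 2.10 + 1.37 = 8.62
α = (k/(k−1))·(1 − Σσ²ᵢ/σ²_T) = (7/6)·(1 − 8.62/30.60) = 0.838

α = 0.838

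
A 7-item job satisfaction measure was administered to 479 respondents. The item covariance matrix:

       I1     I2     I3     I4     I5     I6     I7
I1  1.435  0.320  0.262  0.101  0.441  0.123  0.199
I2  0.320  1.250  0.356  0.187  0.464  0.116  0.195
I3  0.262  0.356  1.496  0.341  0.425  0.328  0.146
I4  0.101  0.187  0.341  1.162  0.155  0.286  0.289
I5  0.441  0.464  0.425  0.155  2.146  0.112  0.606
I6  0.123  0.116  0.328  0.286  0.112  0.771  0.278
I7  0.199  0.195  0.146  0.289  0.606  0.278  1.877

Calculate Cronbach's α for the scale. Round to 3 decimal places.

sum of item variances = 1.435 + 1.250 + 1.496 + 1.162 + 2.146 + 0.771 + 1.877 = 10.137
Sum of the distinct covariances = 5.730
σ²_total = 10.137 + 2 × 5.730 = 21.597
α = (k/(k−1))·(1 − sum of item variances/σ²_total) = (7/6)·(1 − 10.137/21.597) = 0.619

α = 0.619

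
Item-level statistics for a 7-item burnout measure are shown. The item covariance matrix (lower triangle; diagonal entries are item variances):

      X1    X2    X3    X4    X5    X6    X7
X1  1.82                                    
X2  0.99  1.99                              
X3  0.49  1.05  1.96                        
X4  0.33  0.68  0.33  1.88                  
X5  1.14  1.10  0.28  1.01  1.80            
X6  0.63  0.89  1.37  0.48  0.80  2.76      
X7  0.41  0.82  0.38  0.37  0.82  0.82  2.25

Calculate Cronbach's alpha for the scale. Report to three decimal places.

Cronbach's alpha = 0.790

sum of item variances = 1.82 + 1.99 + 1.96 + 1.88 + 1.80 + 2.76 + 2.25 = 14.46
Sum of off-diagonal covariances = 15.19
Var(T) = 14.46 + 2 × 15.19 = 44.84
α = (k/(k−1))·(1 − sum of item variances/Var(T)) = (7/6)·(1 − 14.46/44.84) = 0.790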